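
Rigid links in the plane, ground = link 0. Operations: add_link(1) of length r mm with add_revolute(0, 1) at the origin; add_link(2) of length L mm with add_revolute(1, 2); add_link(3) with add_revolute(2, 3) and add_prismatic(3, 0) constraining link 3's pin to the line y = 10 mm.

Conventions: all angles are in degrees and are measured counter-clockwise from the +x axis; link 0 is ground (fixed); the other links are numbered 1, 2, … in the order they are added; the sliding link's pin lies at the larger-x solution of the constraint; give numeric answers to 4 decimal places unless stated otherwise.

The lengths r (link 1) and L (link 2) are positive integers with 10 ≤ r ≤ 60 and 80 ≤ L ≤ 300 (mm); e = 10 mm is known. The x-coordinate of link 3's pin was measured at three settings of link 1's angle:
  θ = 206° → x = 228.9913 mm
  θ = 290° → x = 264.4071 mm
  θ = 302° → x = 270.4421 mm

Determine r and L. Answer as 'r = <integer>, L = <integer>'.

constraint per measurement: (x − r cos θ)² + (r sin θ − e)² = L²
subtracting the θ₁ and θ₂ equations cancels the r² and L² terms:
r = (x₁² − x₂²) / (2[(x₁cos θ₁ + e sin θ₁) − (x₂cos θ₂ + e sin θ₂)]) = 30.0000 → r = 30
L² = (x₁ − r cos θ₁)² + (r sin θ₁ − e)² = 66048.9992 → L = 257.0000 → L = 257
check at θ₃=302°: x = 270.4421 (printed 270.4421) ✓

r = 30, L = 257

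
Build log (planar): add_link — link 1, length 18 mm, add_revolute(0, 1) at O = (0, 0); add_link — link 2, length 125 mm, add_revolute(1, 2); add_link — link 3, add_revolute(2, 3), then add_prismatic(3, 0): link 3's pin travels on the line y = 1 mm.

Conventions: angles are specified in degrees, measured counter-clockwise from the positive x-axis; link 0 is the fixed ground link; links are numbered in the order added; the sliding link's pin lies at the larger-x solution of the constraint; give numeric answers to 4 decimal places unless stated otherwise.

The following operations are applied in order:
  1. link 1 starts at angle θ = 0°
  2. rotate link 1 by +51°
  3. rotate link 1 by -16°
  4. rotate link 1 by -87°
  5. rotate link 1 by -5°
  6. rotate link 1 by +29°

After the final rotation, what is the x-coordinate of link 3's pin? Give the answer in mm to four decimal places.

geometry: r = 18 mm, L = 125 mm, e = 1 mm; θ starts at 0°
rotate link 1 by +51°: θ ← 0° +51° = 51°
rotate link 1 by -16°: θ ← 51° -16° = 35°
rotate link 1 by -87°: θ ← 35° -87° = -52°
rotate link 1 by -5°: θ ← -52° -5° = -57°
rotate link 1 by +29°: θ ← -57° +29° = -28°
crank pin P = (r cos θ, r sin θ) = (15.893057, -8.450488)
h = r sin θ − e = -8.450488 − 1 = -9.450488
x = r cos θ + √(L² − h²) = 15.893057 + 124.642241 = 140.535298

140.5353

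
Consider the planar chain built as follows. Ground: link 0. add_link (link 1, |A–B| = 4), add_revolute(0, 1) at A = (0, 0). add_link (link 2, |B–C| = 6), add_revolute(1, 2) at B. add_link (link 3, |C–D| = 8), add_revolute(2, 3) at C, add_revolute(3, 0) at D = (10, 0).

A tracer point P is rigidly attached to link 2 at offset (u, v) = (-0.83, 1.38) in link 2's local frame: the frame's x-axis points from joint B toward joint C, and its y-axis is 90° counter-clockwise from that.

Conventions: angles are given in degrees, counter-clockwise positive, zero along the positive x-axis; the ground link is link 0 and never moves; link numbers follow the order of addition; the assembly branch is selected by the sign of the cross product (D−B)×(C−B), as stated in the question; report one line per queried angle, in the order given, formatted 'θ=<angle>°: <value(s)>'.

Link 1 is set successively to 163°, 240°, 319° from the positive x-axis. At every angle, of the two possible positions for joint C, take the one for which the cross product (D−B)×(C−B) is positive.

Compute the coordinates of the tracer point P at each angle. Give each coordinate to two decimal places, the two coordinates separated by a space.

A=(0,0), D=(10.00,0)
θ=163°: B = A + 4.00·(cos163°, sin163°) = (-3.8252, 1.1695)
θ=163°: |BD| = 13.8746
θ=163°: circle(B,6.00) ∩ circle(D,8.00): a=5.9283, h=0.9251
θ=163°:   candidates: C₊=(2.1599,1.5916) cross=12.835; C₋=(2.0040,-0.2520) cross=-12.835
θ=163°:   branch + wants cross > 0 → take C=(2.1599,1.5916) (cross=12.835)
θ=163°: ex = (C−B)/|BC| = (0.9975,0.0703); ey = (-0.0703,0.9975)
θ=163°: P = B + -0.83·ex + 1.38·ey = (-4.7502,2.4877)
θ=240°: B = A + 4.00·(cos240°, sin240°) = (-2.0000, -3.4641)
θ=240°: |BD| = 12.4900
θ=240°: circle(B,6.00) ∩ circle(D,8.00): a=5.1241, h=3.1215
θ=240°:   candidates: C₊=(2.0573,0.9561) cross=38.987; C₋=(3.7888,-5.0419) cross=-38.987
θ=240°:   branch + wants cross > 0 → take C=(2.0573,0.9561) (cross=38.987)
θ=240°: ex = (C−B)/|BC| = (0.6762,0.7367); ey = (-0.7367,0.6762)
θ=240°: P = B + -0.83·ex + 1.38·ey = (-3.5779,-3.1424)
θ=319°: B = A + 4.00·(cos319°, sin319°) = (3.0188, -2.6242)
θ=319°: |BD| = 7.4581
θ=319°: circle(B,6.00) ∩ circle(D,8.00): a=1.8519, h=5.7071
θ=319°:   candidates: C₊=(2.7442,3.3695) cross=42.564; C₋=(6.7604,-7.3147) cross=-42.564
θ=319°:   branch + wants cross > 0 → take C=(2.7442,3.3695) (cross=42.564)
θ=319°: ex = (C−B)/|BC| = (-0.0458,0.9990); ey = (-0.9990,-0.0458)
θ=319°: P = B + -0.83·ex + 1.38·ey = (1.6783,-3.5165)

θ=163°: -4.75 2.49
θ=240°: -3.58 -3.14
θ=319°: 1.68 -3.52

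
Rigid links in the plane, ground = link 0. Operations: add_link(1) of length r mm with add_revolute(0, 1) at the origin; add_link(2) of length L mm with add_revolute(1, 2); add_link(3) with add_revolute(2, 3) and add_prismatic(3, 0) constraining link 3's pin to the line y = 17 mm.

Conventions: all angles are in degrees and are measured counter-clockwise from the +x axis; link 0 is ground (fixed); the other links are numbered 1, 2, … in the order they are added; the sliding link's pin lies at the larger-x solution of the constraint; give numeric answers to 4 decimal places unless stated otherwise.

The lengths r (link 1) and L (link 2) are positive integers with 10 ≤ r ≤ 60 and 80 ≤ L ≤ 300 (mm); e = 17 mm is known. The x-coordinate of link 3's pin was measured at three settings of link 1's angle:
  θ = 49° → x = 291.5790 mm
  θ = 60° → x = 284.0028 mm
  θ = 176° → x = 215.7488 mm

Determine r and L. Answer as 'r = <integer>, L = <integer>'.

constraint per measurement: (x − r cos θ)² + (r sin θ − e)² = L²
subtracting the θ₁ and θ₂ equations cancels the r² and L² terms:
r = (x₁² − x₂²) / (2[(x₁cos θ₁ + e sin θ₁) − (x₂cos θ₂ + e sin θ₂)]) = 45.9999 → r = 46
L² = (x₁ − r cos θ₁)² + (r sin θ₁ − e)² = 68643.9882 → L = 262.0000 → L = 262
check at θ₃=176°: x = 215.7488 (printed 215.7488) ✓

r = 46, L = 262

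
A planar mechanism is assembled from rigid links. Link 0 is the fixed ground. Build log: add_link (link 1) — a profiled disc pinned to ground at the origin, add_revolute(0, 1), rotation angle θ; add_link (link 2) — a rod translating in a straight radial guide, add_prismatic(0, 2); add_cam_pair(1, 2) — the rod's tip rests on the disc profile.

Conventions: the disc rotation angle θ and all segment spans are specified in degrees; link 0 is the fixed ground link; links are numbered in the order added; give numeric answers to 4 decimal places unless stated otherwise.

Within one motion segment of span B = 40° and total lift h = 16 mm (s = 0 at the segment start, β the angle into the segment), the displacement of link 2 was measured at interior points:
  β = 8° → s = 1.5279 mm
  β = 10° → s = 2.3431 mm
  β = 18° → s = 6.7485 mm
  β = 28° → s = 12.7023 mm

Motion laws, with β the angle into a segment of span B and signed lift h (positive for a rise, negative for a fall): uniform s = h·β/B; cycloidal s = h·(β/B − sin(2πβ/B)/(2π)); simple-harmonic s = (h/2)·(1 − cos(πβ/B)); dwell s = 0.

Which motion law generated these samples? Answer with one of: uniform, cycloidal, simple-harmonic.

candidates at β/B = r: uniform s = h·r (linear in β); cycloidal s = h·(r − sin(2πr)/(2π)); simple-harmonic s = (h/2)(1 − cos(πr))
β=8°: printed 1.5279 | uniform 3.2000, cycloidal 0.7782, simple-harmonic 1.5279
β=10°: printed 2.3431 | uniform 4.0000, cycloidal 1.4535, simple-harmonic 2.3431
β=18°: printed 6.7485 | uniform 7.2000, cycloidal 6.4131, simple-harmonic 6.7485
β=28°: printed 12.7023 | uniform 11.2000, cycloidal 13.6218, simple-harmonic 12.7023
only one law matches every sample → simple-harmonic

simple-harmonic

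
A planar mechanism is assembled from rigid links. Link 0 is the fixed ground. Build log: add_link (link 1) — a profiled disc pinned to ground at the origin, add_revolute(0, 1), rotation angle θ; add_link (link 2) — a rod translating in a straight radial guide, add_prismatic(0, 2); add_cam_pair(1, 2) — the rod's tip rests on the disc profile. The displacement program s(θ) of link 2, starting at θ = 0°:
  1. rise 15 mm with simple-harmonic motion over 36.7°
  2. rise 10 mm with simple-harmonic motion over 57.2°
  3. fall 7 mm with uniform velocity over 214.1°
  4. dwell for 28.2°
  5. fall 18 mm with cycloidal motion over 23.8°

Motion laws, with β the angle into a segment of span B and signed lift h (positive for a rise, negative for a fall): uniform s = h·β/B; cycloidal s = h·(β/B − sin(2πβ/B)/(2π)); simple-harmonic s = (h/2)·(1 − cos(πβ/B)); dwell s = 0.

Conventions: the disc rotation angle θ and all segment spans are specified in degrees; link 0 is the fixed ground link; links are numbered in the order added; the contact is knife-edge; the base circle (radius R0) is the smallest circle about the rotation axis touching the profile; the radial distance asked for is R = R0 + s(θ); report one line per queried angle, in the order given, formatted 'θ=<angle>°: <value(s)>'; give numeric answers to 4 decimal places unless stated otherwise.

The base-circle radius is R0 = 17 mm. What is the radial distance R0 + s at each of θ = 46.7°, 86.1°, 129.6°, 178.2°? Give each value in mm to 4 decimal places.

seg 1 [0°–36.7°] simple-harmonic, h=15: full span → s += 15 → s = 15.0000
seg 2 [36.7°–93.9°] simple-harmonic, h=10: θ=46.7° here. β=10, B=57.2. 10/2·(1 − cos(π·0.1748)) = 0.7354 → s = 15.7354
seg 2 [36.7°–93.9°] simple-harmonic, h=10: θ=86.1° here. β=49.4, B=57.2. 10/2·(1 − cos(π·0.8636)) = 9.5482 → s = 24.5482
seg 2 [36.7°–93.9°] simple-harmonic, h=10: full span → s += 10 → s = 25.0000
seg 3 [93.9°–308°] uniform, h=-7: θ=129.6° here. β=35.7, B=214.1. -7·35.7/214.1 = -1.1672 → s = 23.8328
seg 3 [93.9°–308°] uniform, h=-7: θ=178.2° here. β=84.3, B=214.1. -7·84.3/214.1 = -2.7562 → s = 22.2438
θ=46.7°: R = R0 + s = 17 + 15.7354 = 32.7354
θ=86.1°: R = R0 + s = 17 + 24.5482 = 41.5482
θ=129.6°: R = R0 + s = 17 + 23.8328 = 40.8328
θ=178.2°: R = R0 + s = 17 + 22.2438 = 39.2438

θ=46.7°: 32.7354
θ=86.1°: 41.5482
θ=129.6°: 40.8328
θ=178.2°: 39.2438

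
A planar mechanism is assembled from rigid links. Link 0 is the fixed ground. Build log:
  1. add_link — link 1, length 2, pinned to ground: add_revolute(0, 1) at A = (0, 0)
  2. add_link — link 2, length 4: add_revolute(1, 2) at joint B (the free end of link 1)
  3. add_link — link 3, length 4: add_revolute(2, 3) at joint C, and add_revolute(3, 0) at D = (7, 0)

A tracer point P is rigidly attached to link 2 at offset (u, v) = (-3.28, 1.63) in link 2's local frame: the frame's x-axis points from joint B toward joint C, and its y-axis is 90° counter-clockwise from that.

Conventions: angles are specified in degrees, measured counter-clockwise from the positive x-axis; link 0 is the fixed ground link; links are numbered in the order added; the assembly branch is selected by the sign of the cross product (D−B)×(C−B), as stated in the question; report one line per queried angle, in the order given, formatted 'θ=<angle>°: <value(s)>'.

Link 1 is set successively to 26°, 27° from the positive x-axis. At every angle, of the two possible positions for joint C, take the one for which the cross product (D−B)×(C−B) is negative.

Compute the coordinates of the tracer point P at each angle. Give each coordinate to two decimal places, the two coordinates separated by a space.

A=(0,0), D=(7.00,0)
θ=26°: B = A + 2.00·(cos26°, sin26°) = (1.7976, 0.8767)
θ=26°: |BD| = 5.2758
θ=26°: circle(B,4.00) ∩ circle(D,4.00): a=2.6379, h=3.0069
θ=26°:   candidates: C₊=(4.8985,3.4035) cross=15.864; C₋=(3.8991,-2.5267) cross=-15.864
θ=26°:   branch - wants cross < 0 → take C=(3.8991,-2.5267) (cross=-15.864)
θ=26°: ex = (C−B)/|BC| = (0.5254,-0.8509); ey = (0.8509,0.5254)
θ=26°: P = B + -3.28·ex + 1.63·ey = (1.4613,4.5240)
θ=27°: B = A + 2.00·(cos27°, sin27°) = (1.7820, 0.9080)
θ=27°: |BD| = 5.2964
θ=27°: circle(B,4.00) ∩ circle(D,4.00): a=2.6482, h=2.9978
θ=27°:   candidates: C₊=(4.9049,3.4074) cross=15.878; C₋=(3.8771,-2.4995) cross=-15.878
θ=27°:   branch - wants cross < 0 → take C=(3.8771,-2.4995) (cross=-15.878)
θ=27°: ex = (C−B)/|BC| = (0.5238,-0.8519); ey = (0.8519,0.5238)
θ=27°: P = B + -3.28·ex + 1.63·ey = (1.4526,4.5558)

θ=26°: 1.46 4.52
θ=27°: 1.45 4.56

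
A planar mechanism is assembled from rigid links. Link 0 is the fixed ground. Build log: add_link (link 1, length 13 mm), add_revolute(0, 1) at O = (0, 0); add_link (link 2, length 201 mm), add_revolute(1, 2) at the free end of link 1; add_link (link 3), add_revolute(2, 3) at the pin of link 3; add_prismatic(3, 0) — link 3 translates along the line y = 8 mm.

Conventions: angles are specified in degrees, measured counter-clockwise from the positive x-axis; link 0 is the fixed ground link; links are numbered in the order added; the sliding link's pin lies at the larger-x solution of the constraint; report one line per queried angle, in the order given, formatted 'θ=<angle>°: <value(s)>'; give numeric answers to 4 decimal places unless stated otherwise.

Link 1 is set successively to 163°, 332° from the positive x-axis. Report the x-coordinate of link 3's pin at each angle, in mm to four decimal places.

geometry: r = 13 mm, L = 201 mm, e = 8 mm
θ=163°: crank pin P = (r cos θ, r sin θ) = (-12.431962, 3.800832)
θ=163°: h = r sin θ − e = 3.800832 − 8 = -4.199168
θ=163°: x = r cos θ + √(L² − h²) = -12.431962 + 200.956132 = 188.524170
θ=332°: crank pin P = (r cos θ, r sin θ) = (11.478319, -6.103130)
θ=332°: h = r sin θ − e = -6.103130 − 8 = -14.103130
θ=332°: x = r cos θ + √(L² − h²) = 11.478319 + 200.504618 = 211.982936

θ=163°: 188.5242
θ=332°: 211.9829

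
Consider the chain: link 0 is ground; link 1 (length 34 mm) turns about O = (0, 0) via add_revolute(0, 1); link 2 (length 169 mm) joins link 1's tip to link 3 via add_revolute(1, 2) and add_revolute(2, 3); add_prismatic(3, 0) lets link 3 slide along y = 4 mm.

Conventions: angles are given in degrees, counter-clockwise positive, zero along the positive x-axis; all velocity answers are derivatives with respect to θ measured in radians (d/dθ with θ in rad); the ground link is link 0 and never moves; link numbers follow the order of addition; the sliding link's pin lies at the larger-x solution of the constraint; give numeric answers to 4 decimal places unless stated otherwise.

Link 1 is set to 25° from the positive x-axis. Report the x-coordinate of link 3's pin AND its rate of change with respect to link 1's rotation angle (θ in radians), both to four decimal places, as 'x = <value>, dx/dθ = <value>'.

geometry: r = 34 mm, L = 169 mm, e = 4 mm
crank pin P = (r cos θ, r sin θ) = (30.814465, 14.369021)
h = r sin θ − e = 14.369021 − 4 = 10.369021
x = r cos θ + √(L² − h²) = 30.814465 + 168.681604 = 199.496068
dx/dθ = −r sin θ − h·r cos θ/√(L² − h²) (θ in radians; h = 10.369021) = -16.263216

x = 199.4961, dx/dθ = -16.2632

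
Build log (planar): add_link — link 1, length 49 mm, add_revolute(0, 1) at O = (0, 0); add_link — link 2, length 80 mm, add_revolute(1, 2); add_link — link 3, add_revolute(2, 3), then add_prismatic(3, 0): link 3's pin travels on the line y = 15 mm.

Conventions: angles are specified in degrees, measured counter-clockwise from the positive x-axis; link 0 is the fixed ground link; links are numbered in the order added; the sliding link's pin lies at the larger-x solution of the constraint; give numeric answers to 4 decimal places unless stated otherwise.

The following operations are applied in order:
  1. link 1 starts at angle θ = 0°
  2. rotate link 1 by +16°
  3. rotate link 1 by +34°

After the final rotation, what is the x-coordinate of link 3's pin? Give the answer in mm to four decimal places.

geometry: r = 49 mm, L = 80 mm, e = 15 mm; θ starts at 0°
rotate link 1 by +16°: θ ← 0° +16° = 16°
rotate link 1 by +34°: θ ← 16° +34° = 50°
crank pin P = (r cos θ, r sin θ) = (31.496593, 37.536178)
h = r sin θ − e = 37.536178 − 15 = 22.536178
x = r cos θ + √(L² − h²) = 31.496593 + 76.760150 = 108.256743

108.2567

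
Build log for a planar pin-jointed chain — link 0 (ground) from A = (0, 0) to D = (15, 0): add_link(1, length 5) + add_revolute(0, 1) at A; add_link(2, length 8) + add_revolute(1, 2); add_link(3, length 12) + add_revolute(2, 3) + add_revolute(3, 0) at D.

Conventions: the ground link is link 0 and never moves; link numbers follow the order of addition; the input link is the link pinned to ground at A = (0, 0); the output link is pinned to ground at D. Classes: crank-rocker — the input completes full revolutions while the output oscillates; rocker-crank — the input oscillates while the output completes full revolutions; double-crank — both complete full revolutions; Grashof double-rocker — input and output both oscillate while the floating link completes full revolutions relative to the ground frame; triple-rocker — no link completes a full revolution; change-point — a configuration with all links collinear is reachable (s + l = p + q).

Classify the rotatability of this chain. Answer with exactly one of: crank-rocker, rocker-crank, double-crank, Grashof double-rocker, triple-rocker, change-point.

lengths: ground=15, input=5, coupler=8, output=12
sorted: s=5 (shortest), l=15 (longest), p+q=20
s + l = 20 vs p + q = 20
s + l = p + q → change-point (collinear configuration reachable)

change-point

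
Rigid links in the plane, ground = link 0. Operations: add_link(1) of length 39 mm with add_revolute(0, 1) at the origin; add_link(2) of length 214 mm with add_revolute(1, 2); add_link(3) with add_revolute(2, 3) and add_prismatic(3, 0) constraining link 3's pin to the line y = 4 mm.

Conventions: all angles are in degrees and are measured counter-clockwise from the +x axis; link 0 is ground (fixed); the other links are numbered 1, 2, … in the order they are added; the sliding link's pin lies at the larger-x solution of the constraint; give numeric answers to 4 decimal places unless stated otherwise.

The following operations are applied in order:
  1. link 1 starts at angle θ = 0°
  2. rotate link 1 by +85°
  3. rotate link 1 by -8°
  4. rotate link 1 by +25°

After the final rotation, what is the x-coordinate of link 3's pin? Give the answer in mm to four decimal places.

geometry: r = 39 mm, L = 214 mm, e = 4 mm; θ starts at 0°
rotate link 1 by +85°: θ ← 0° +85° = 85°
rotate link 1 by -8°: θ ← 85° -8° = 77°
rotate link 1 by +25°: θ ← 77° +25° = 102°
crank pin P = (r cos θ, r sin θ) = (-8.108556, 38.147756)
h = r sin θ − e = 38.147756 − 4 = 34.147756
x = r cos θ + √(L² − h²) = -8.108556 + 211.257972 = 203.149416

203.1494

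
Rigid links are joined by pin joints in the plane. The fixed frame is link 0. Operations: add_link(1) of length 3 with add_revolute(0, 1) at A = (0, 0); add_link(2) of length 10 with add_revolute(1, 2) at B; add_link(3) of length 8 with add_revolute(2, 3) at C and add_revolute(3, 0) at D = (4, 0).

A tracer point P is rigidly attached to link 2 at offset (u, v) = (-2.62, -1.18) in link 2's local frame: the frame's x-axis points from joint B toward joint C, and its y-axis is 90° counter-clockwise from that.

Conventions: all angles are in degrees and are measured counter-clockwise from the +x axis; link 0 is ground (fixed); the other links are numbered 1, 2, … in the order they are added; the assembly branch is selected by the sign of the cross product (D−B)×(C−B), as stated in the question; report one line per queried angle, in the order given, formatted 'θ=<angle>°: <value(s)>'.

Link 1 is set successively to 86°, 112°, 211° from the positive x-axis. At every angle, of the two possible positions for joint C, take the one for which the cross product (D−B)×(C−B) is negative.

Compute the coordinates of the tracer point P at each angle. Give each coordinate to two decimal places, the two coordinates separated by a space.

A=(0,0), D=(4.00,0)
θ=86°: B = A + 3.00·(cos86°, sin86°) = (0.2093, 2.9927)
θ=86°: |BD| = 4.8297
θ=86°: circle(B,10.00) ∩ circle(D,8.00): a=6.1418, h=7.8917
θ=86°:   candidates: C₊=(9.9199,5.3810) cross=38.114; C₋=(0.1398,-7.0071) cross=-38.114
θ=86°:   branch - wants cross < 0 → take C=(0.1398,-7.0071) (cross=-38.114)
θ=86°: ex = (C−B)/|BC| = (-0.0069,-1.0000); ey = (1.0000,-0.0069)
θ=86°: P = B + -2.62·ex + -1.18·ey = (-0.9525,5.6208)
θ=112°: B = A + 3.00·(cos112°, sin112°) = (-1.1238, 2.7816)
θ=112°: |BD| = 5.8301
θ=112°: circle(B,10.00) ∩ circle(D,8.00): a=6.0025, h=7.9981
θ=112°:   candidates: C₊=(7.9674,6.9469) cross=46.630; C₋=(0.3356,-7.1114) cross=-46.630
θ=112°:   branch - wants cross < 0 → take C=(0.3356,-7.1114) (cross=-46.630)
θ=112°: ex = (C−B)/|BC| = (0.1459,-0.9893); ey = (0.9893,0.1459)
θ=112°: P = B + -2.62·ex + -1.18·ey = (-2.6735,5.2013)
θ=211°: B = A + 3.00·(cos211°, sin211°) = (-2.5715, -1.5451)
θ=211°: |BD| = 6.7507
θ=211°: circle(B,10.00) ∩ circle(D,8.00): a=6.0417, h=7.9685
θ=211°:   candidates: C₊=(1.4860,7.5947) cross=53.793; C₋=(5.1337,-7.9193) cross=-53.793
θ=211°:   branch - wants cross < 0 → take C=(5.1337,-7.9193) (cross=-53.793)
θ=211°: ex = (C−B)/|BC| = (0.7705,-0.6374); ey = (0.6374,0.7705)
θ=211°: P = B + -2.62·ex + -1.18·ey = (-5.3424,-0.7843)

θ=86°: -0.95 5.62
θ=112°: -2.67 5.20
θ=211°: -5.34 -0.78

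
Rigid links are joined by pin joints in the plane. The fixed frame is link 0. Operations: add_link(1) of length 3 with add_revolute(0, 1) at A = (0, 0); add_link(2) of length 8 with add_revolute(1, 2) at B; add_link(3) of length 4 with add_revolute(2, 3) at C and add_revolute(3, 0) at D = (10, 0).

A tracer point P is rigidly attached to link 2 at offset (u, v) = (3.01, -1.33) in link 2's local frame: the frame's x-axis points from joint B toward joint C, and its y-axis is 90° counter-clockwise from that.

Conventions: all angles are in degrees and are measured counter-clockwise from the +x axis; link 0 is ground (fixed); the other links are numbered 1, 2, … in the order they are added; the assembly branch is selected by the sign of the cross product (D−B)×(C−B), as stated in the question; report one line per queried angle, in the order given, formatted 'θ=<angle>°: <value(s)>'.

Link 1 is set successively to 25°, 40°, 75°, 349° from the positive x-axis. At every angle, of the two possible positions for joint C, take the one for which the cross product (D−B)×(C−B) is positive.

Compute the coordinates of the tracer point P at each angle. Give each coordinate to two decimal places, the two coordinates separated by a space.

A=(0,0), D=(10.00,0)
θ=25°: B = A + 3.00·(cos25°, sin25°) = (2.7189, 1.2679)
θ=25°: |BD| = 7.3906
θ=25°: circle(B,8.00) ∩ circle(D,4.00): a=6.9427, h=3.9748
θ=25°:   candidates: C₊=(10.2406,3.9928) cross=29.377; C₋=(8.8768,-3.8391) cross=-29.377
θ=25°:   branch + wants cross > 0 → take C=(10.2406,3.9928) (cross=29.377)
θ=25°: ex = (C−B)/|BC| = (0.9402,0.3406); ey = (-0.3406,0.9402)
θ=25°: P = B + 3.01·ex + -1.33·ey = (6.0020,1.0426)
θ=40°: B = A + 3.00·(cos40°, sin40°) = (2.2981, 1.9284)
θ=40°: |BD| = 7.9396
θ=40°: circle(B,8.00) ∩ circle(D,4.00): a=6.9926, h=3.8863
θ=40°:   candidates: C₊=(10.0253,3.9999) cross=30.856; C₋=(8.1375,-3.5399) cross=-30.856
θ=40°:   branch + wants cross > 0 → take C=(10.0253,3.9999) (cross=30.856)
θ=40°: ex = (C−B)/|BC| = (0.9659,0.2589); ey = (-0.2589,0.9659)
θ=40°: P = B + 3.01·ex + -1.33·ey = (5.5499,1.4231)
θ=75°: B = A + 3.00·(cos75°, sin75°) = (0.7765, 2.8978)
θ=75°: |BD| = 9.6680
θ=75°: circle(B,8.00) ∩ circle(D,4.00): a=7.3164, h=3.2357
θ=75°:   candidates: C₊=(8.7263,3.7918) cross=31.283; C₋=(6.7867,-2.3821) cross=-31.283
θ=75°:   branch + wants cross > 0 → take C=(8.7263,3.7918) (cross=31.283)
θ=75°: ex = (C−B)/|BC| = (0.9937,0.1118); ey = (-0.1118,0.9937)
θ=75°: P = B + 3.01·ex + -1.33·ey = (3.9162,1.9125)
θ=349°: B = A + 3.00·(cos349°, sin349°) = (2.9449, -0.5724)
θ=349°: |BD| = 7.0783
θ=349°: circle(B,8.00) ∩ circle(D,4.00): a=6.9298, h=3.9972
θ=349°:   candidates: C₊=(9.5287,3.9721) cross=28.294; C₋=(10.1752,-3.9962) cross=-28.294
θ=349°:   branch + wants cross > 0 → take C=(9.5287,3.9721) (cross=28.294)
θ=349°: ex = (C−B)/|BC| = (0.8230,0.5681); ey = (-0.5681,0.8230)
θ=349°: P = B + 3.01·ex + -1.33·ey = (6.1776,0.0429)

θ=25°: 6.00 1.04
θ=40°: 5.55 1.42
θ=75°: 3.92 1.91
θ=349°: 6.18 0.04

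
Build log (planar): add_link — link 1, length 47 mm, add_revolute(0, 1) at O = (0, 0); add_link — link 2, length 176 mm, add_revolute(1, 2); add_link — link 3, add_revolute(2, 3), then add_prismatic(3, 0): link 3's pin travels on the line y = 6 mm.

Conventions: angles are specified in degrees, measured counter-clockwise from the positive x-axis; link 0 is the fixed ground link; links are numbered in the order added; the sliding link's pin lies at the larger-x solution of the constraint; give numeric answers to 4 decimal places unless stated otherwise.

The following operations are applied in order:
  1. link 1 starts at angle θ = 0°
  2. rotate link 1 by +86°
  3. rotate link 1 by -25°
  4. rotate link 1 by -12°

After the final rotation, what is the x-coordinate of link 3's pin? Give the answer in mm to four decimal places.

geometry: r = 47 mm, L = 176 mm, e = 6 mm; θ starts at 0°
rotate link 1 by +86°: θ ← 0° +86° = 86°
rotate link 1 by -25°: θ ← 86° -25° = 61°
rotate link 1 by -12°: θ ← 61° -12° = 49°
crank pin P = (r cos θ, r sin θ) = (30.834774, 35.471350)
h = r sin θ − e = 35.471350 − 6 = 29.471350
x = r cos θ + √(L² − h²) = 30.834774 + 173.514955 = 204.349729

204.3497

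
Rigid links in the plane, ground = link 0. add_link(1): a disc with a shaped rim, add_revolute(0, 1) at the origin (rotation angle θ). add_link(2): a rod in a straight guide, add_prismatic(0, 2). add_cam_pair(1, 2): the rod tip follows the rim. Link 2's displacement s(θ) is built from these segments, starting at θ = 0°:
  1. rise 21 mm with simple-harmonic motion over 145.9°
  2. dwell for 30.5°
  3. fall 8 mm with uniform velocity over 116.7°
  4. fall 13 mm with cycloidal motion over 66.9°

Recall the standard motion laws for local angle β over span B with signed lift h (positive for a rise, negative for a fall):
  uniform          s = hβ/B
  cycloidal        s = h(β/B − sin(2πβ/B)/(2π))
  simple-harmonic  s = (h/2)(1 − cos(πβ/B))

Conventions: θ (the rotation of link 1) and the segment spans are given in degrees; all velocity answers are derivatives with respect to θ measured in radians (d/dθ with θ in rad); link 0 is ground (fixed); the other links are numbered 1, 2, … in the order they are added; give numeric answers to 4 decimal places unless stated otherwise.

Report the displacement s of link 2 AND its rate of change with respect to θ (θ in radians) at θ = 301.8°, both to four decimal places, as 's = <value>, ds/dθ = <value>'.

segment 1 (0° to 145.9°, simple-harmonic, h = 21) is passed completely: s = 0.0000 + (21) = 21.0000
segment 2 (145.9° to 176.4°, dwell): s unchanged at 21.0000
segment 3 (176.4° to 293.1°, uniform, h = -8) is passed completely: s = 21.0000 + (-8) = 13.0000
θ = 301.8° falls in segment 4 (293.1° to 360°, cycloidal, h = -13): β = 301.8 − 293.1 = 8.7°, B = 66.9°; Δs = -13·(0.1300 − sin(2π·0.1300)/(2π)) = -0.1819; s = 13.0000 − 0.1819 = 12.8181
velocity in seg [293.1°–360°] (cycloidal), θ in radians: β = 8.7° = 0.1518 rad, B = 66.9° = 1.1676 rad; ds/dθ = (h/B)(1 − cos(2πβ/B)) = ((-13)/1.1676)(1 − cos(2π·0.1300)) = -3.514448 mm/rad

s = 12.8181, ds/dθ = -3.5144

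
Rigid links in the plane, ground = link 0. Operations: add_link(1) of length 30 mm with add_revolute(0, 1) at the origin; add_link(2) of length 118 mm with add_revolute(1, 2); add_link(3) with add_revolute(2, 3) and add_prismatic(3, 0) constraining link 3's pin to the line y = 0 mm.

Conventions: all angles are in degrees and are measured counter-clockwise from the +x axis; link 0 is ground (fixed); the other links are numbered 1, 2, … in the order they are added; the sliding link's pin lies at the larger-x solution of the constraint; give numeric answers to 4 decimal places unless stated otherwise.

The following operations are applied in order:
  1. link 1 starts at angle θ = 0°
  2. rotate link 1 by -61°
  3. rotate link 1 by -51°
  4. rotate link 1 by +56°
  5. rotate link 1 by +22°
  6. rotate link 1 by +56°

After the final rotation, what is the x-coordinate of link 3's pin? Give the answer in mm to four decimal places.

geometry: r = 30 mm, L = 118 mm, e = 0 mm; θ starts at 0°
rotate link 1 by -61°: θ ← 0° -61° = -61°
rotate link 1 by -51°: θ ← -61° -51° = -112°
rotate link 1 by +56°: θ ← -112° +56° = -56°
rotate link 1 by +22°: θ ← -56° +22° = -34°
rotate link 1 by +56°: θ ← -34° +56° = 22°
crank pin P = (r cos θ, r sin θ) = (27.815516, 11.238198)
h = r sin θ − e = 11.238198 − 0 = 11.238198
x = r cos θ + √(L² − h²) = 27.815516 + 117.463624 = 145.279139

145.2791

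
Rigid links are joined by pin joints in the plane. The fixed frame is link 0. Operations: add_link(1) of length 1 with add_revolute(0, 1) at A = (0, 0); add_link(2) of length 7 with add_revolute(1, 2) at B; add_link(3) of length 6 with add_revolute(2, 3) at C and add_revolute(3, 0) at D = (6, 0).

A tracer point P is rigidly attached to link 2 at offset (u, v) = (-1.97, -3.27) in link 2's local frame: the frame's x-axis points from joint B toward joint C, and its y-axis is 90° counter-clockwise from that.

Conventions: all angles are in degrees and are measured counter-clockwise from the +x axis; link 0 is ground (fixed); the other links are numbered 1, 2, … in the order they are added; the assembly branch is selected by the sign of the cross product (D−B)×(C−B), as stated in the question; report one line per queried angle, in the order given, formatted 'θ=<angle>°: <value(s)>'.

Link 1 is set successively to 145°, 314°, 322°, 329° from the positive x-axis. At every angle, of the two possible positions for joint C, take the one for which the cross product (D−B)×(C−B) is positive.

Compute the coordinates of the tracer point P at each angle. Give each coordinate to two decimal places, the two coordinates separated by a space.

A=(0,0), D=(6.00,0)
θ=145°: B = A + 1.00·(cos145°, sin145°) = (-0.8192, 0.5736)
θ=145°: |BD| = 6.8432
θ=145°: circle(B,7.00) ∩ circle(D,6.00): a=4.3715, h=5.4672
θ=145°:   candidates: C₊=(3.9952,5.6551) cross=37.413; C₋=(3.0787,-5.2408) cross=-37.413
θ=145°:   branch + wants cross > 0 → take C=(3.9952,5.6551) (cross=37.413)
θ=145°: ex = (C−B)/|BC| = (0.6878,0.7259); ey = (-0.7259,0.6878)
θ=145°: P = B + -1.97·ex + -3.27·ey = (0.1998,-3.1055)
θ=314°: B = A + 1.00·(cos314°, sin314°) = (0.6947, -0.7193)
θ=314°: |BD| = 5.3539
θ=314°: circle(B,7.00) ∩ circle(D,6.00): a=3.8910, h=5.8189
θ=314°:   candidates: C₊=(3.7686,5.5696) cross=31.154; C₋=(5.3322,-5.9627) cross=-31.154
θ=314°:   branch + wants cross > 0 → take C=(3.7686,5.5696) (cross=31.154)
θ=314°: ex = (C−B)/|BC| = (0.4391,0.8984); ey = (-0.8984,0.4391)
θ=314°: P = B + -1.97·ex + -3.27·ey = (2.7674,-3.9252)
θ=322°: B = A + 1.00·(cos322°, sin322°) = (0.7880, -0.6157)
θ=322°: |BD| = 5.2482
θ=322°: circle(B,7.00) ∩ circle(D,6.00): a=3.8626, h=5.8378
θ=322°:   candidates: C₊=(3.9391,5.6350) cross=30.638; C₋=(5.3088,-5.9601) cross=-30.638
θ=322°:   branch + wants cross > 0 → take C=(3.9391,5.6350) (cross=30.638)
θ=322°: ex = (C−B)/|BC| = (0.4502,0.8929); ey = (-0.8929,0.4502)
θ=322°: P = B + -1.97·ex + -3.27·ey = (2.8211,-3.8468)
θ=329°: B = A + 1.00·(cos329°, sin329°) = (0.8572, -0.5150)
θ=329°: |BD| = 5.1686
θ=329°: circle(B,7.00) ∩ circle(D,6.00): a=3.8419, h=5.8515
θ=329°:   candidates: C₊=(4.0968,5.6902) cross=30.244; C₋=(5.2630,-5.9546) cross=-30.244
θ=329°:   branch + wants cross > 0 → take C=(4.0968,5.6902) (cross=30.244)
θ=329°: ex = (C−B)/|BC| = (0.4628,0.8865); ey = (-0.8865,0.4628)
θ=329°: P = B + -1.97·ex + -3.27·ey = (2.8441,-3.7747)

θ=145°: 0.20 -3.11
θ=314°: 2.77 -3.93
θ=322°: 2.82 -3.85
θ=329°: 2.84 -3.77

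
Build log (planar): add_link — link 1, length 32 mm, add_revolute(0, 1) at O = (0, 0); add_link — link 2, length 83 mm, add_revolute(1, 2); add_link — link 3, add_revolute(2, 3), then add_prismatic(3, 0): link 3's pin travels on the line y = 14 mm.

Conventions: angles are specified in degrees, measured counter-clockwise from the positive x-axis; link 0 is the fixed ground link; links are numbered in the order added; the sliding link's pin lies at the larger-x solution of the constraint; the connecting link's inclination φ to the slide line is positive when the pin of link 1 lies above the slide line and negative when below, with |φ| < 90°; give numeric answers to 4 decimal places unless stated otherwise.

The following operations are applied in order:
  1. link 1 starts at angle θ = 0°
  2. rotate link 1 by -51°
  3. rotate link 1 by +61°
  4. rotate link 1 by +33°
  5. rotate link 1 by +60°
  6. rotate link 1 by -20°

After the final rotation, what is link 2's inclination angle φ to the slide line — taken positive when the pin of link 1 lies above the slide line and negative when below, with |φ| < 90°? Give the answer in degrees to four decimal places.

geometry: r = 32 mm, L = 83 mm, e = 14 mm; θ starts at 0°
rotate link 1 by -51°: θ ← 0° -51° = -51°
rotate link 1 by +61°: θ ← -51° +61° = 10°
rotate link 1 by +33°: θ ← 10° +33° = 43°
rotate link 1 by +60°: θ ← 43° +60° = 103°
rotate link 1 by -20°: θ ← 103° -20° = 83°
h = r sin θ − e = 31.761477 − 14 = 17.761477
sin φ = h / L = 17.761477 / 83 = 0.21399370
φ = arcsin(0.21399370) = 12.356496°

12.3565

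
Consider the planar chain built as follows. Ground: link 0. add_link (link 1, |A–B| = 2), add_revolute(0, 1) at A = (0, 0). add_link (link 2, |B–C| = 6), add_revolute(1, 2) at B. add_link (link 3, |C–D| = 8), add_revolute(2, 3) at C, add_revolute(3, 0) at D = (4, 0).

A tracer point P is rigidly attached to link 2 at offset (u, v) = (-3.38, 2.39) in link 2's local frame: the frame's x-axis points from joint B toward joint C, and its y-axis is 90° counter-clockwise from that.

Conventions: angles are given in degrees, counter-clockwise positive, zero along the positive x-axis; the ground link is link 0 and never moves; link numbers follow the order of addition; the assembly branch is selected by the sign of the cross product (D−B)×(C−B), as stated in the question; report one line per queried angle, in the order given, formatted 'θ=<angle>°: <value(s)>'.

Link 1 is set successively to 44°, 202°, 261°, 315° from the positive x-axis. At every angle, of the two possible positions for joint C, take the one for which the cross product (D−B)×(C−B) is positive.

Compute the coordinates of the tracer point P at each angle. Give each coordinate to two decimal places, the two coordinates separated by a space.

A=(0,0), D=(4.00,0)
θ=44°: B = A + 2.00·(cos44°, sin44°) = (1.4387, 1.3893)
θ=44°: |BD| = 2.9139
θ=44°: circle(B,6.00) ∩ circle(D,8.00): a=-3.3477, h=4.9792
θ=44°:   candidates: C₊=(0.8701,7.3623) cross=14.509; C₋=(-3.8781,-1.3913) cross=-14.509
θ=44°:   branch + wants cross > 0 → take C=(0.8701,7.3623) (cross=14.509)
θ=44°: ex = (C−B)/|BC| = (-0.0948,0.9955); ey = (-0.9955,-0.0948)
θ=44°: P = B + -3.38·ex + 2.39·ey = (-0.6203,-2.2020)
θ=202°: B = A + 2.00·(cos202°, sin202°) = (-1.8544, -0.7492)
θ=202°: |BD| = 5.9021
θ=202°: circle(B,6.00) ∩ circle(D,8.00): a=0.5790, h=5.9720
θ=202°:   candidates: C₊=(-2.0381,5.2480) cross=35.247; C₋=(-0.5219,-6.5994) cross=-35.247
θ=202°:   branch + wants cross > 0 → take C=(-2.0381,5.2480) (cross=35.247)
θ=202°: ex = (C−B)/|BC| = (-0.0306,0.9995); ey = (-0.9995,-0.0306)
θ=202°: P = B + -3.38·ex + 2.39·ey = (-4.1397,-4.2008)
θ=261°: B = A + 2.00·(cos261°, sin261°) = (-0.3129, -1.9754)
θ=261°: |BD| = 4.7437
θ=261°: circle(B,6.00) ∩ circle(D,8.00): a=-0.5794, h=5.9720
θ=261°:   candidates: C₊=(-3.3265,3.2129) cross=28.329; C₋=(1.6472,-7.6462) cross=-28.329
θ=261°:   branch + wants cross > 0 → take C=(-3.3265,3.2129) (cross=28.329)
θ=261°: ex = (C−B)/|BC| = (-0.5023,0.8647); ey = (-0.8647,-0.5023)
θ=261°: P = B + -3.38·ex + 2.39·ey = (-0.6819,-6.0985)
θ=315°: B = A + 2.00·(cos315°, sin315°) = (1.4142, -1.4142)
θ=315°: |BD| = 2.9473
θ=315°: circle(B,6.00) ∩ circle(D,8.00): a=-3.2766, h=5.0263
θ=315°:   candidates: C₊=(-3.8723,1.4234) cross=14.814; C₋=(0.9514,-7.3963) cross=-14.814
θ=315°:   branch + wants cross > 0 → take C=(-3.8723,1.4234) (cross=14.814)
θ=315°: ex = (C−B)/|BC| = (-0.8811,0.4729); ey = (-0.4729,-0.8811)
θ=315°: P = B + -3.38·ex + 2.39·ey = (3.2620,-5.1186)

θ=44°: -0.62 -2.20
θ=202°: -4.14 -4.20
θ=261°: -0.68 -6.10
θ=315°: 3.26 -5.12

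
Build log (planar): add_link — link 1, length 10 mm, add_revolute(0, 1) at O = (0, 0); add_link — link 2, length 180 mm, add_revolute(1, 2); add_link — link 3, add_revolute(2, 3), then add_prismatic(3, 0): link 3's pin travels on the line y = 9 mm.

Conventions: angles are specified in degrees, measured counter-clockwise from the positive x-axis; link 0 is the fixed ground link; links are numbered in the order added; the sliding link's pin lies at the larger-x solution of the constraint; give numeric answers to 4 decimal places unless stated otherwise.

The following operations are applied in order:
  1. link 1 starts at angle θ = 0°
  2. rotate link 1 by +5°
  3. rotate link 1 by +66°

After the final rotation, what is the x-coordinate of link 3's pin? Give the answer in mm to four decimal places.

geometry: r = 10 mm, L = 180 mm, e = 9 mm; θ starts at 0°
rotate link 1 by +5°: θ ← 0° +5° = 5°
rotate link 1 by +66°: θ ← 5° +66° = 71°
crank pin P = (r cos θ, r sin θ) = (3.255682, 9.455186)
h = r sin θ − e = 9.455186 − 9 = 0.455186
x = r cos θ + √(L² − h²) = 3.255682 + 179.999424 = 183.255106

183.2551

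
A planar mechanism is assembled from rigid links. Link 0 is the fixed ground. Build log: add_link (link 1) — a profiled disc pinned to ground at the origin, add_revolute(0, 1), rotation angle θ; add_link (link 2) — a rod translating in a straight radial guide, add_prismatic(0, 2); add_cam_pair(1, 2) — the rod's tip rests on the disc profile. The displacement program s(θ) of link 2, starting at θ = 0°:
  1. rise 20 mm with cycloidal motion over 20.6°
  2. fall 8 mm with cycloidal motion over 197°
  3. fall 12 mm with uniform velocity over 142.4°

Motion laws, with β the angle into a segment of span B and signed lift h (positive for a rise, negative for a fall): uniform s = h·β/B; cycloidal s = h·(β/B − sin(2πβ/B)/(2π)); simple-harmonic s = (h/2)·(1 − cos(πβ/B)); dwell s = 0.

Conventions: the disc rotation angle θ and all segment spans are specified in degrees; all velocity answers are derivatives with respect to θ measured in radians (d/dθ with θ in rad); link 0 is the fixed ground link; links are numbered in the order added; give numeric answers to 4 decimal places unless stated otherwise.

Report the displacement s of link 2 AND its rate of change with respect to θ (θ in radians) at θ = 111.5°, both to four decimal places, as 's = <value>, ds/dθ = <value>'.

seg 1 [0°–20.6°] cycloidal, h=20: full span → s += 20 → s = 20.0000
seg 2 [20.6°–217.6°] cycloidal, h=-8: θ=111.5° here. β=90.9, B=197. -8·(0.4614 − sin(2π·0.4614)/(2π)) = -3.3858 → s = 16.6142
velocity in seg [20.6°–217.6°] (cycloidal), θ in radians: β = 90.9° = 1.5865 rad, B = 197° = 3.4383 rad; ds/dθ = (h/B)(1 − cos(2πβ/B)) = ((-8)/3.4383)(1 − cos(2π·0.4614)) = -4.585443 mm/rad

s = 16.6142, ds/dθ = -4.5854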